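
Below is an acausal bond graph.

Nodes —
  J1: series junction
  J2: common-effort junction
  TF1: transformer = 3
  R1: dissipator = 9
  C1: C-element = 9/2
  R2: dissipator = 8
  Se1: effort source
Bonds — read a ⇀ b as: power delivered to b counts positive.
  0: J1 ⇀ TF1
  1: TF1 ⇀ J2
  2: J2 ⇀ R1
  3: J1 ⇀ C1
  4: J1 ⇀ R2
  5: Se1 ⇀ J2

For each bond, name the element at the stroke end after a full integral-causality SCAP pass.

#5 stroke→J2  (source Se1 imposes e)
#1 stroke→TF1  (0-jn J2 has e-setter on 5)
#2 stroke→R1  (J2 effort already set via bond 5)
#0 stroke→J1  (TF TF1: opposite of bond 1)
#3 stroke→J1  (C1 outputs effort q/C1)
#4 stroke→R2  (only one flow-in slot at J1)

bond 0 stroke at J1
bond 1 stroke at TF1
bond 2 stroke at R1
bond 3 stroke at J1
bond 4 stroke at R2
bond 5 stroke at J2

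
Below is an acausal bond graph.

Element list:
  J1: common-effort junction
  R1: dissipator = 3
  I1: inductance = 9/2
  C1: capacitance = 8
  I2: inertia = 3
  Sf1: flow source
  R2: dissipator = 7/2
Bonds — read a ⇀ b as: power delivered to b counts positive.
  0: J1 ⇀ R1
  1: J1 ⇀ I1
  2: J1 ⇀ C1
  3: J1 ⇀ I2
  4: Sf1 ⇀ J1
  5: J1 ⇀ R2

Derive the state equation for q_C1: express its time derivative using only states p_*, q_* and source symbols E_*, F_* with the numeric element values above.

#4 stroke at Sf1  (Sf1: flow source, stroke at near end)
#1 stroke at I1  (I1: I, integral causality)
#2 stroke at J1  (C1 outputs effort q/C1)
#0 stroke at R1  (common-e at J1 fixed by 2)
#3 stroke at I2  (J1: bond 2 brought effort, rest push out)
#5 stroke at R2  (J1: bond 2 brought effort, rest push out)

dq_C1/dt = F_Sf1 - 2*p_I1/9 - p_I2/3 - 13*q_C1/168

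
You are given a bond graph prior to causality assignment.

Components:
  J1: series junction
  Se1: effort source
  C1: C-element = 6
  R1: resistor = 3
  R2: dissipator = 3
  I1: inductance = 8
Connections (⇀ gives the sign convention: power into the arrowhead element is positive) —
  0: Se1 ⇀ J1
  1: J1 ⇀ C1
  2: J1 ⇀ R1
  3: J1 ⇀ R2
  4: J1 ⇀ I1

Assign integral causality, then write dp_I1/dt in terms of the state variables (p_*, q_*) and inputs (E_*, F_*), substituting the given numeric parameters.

dp_I1/dt = E_Se1 - 3*p_I1/4 - q_C1/6

#0 →J1  (Se1 (Se) sets effort on bond)
#1 →J1  (C1 outputs effort q/C1)
#4 →I1  (I1: I, integral causality)
#2 →J1  (J1 flow already set via bond 4)
#3 →J1  (common-f at J1 fixed by 4)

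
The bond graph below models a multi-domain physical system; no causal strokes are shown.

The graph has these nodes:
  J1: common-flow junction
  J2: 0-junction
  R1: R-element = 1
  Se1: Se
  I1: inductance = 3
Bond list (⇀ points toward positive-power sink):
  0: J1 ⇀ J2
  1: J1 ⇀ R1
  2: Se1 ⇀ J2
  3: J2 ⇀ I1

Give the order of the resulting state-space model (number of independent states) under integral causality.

1  (I1 all integral)

bond 2 stroke at J2  (Se1: effort source, stroke at far end)
bond 0 stroke at J1  (J2 effort already set via bond 2)
bond 3 stroke at I1  (J2 effort already set via bond 2)
bond 1 stroke at R1  (only one flow-in slot at J1)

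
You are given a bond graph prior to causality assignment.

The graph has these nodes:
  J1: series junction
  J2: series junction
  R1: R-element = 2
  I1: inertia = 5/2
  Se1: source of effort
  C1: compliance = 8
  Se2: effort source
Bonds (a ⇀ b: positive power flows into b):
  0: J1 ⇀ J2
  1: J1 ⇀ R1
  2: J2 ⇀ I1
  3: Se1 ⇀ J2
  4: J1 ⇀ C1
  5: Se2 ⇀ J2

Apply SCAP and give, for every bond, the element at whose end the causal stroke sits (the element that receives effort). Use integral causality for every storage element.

#3 →J2  (source Se1 imposes e)
#5 →J2  (Se2: effort source, stroke at far end)
#2 →I1  (I1 integral (f out))
#0 →J2  (J2: bond 2 brought flow, rest push out)
#1 →J1  (common-f at J1 fixed by 0)
#4 →J1  (common-f at J1 fixed by 0)

β0 |J2
β1 |J1
β2 |I1
β3 |J2
β4 |J1
β5 |J2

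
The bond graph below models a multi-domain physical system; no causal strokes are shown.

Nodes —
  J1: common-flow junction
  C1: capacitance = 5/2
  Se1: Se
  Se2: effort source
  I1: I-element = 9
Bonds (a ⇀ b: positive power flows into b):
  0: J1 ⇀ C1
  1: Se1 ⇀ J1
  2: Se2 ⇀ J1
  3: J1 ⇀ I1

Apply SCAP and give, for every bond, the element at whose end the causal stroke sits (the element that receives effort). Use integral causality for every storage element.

b1 stroke→J1  (Se1: effort source, stroke at far end)
b2 stroke→J1  (Se2 fixes effort; stroke away)
b0 stroke→J1  (prefer integral on C1)
b3 stroke→I1  (closing 1-jn rule on J1)

b0 stroke→J1
b1 stroke→J1
b2 stroke→J1
b3 stroke→I1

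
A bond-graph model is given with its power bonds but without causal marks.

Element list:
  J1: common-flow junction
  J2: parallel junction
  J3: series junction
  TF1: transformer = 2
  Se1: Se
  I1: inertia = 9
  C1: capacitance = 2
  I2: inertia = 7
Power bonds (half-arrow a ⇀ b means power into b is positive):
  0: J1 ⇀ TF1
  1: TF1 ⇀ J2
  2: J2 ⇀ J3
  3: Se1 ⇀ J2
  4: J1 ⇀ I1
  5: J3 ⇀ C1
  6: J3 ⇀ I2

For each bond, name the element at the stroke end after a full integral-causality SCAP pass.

β0 |J1
β1 |TF1
β2 |J3
β3 |J2
β4 |I1
β5 |J3
β6 |I2

#3 |J2  (source Se1 imposes e)
#1 |TF1  (J2 effort already set via bond 3)
#2 |J3  (J2 effort already set via bond 3)
#0 |J1  (TF1 one-in-one-out from 1)
#4 |I1  (closing 1-jn rule on J1)
#5 |J3  (C1 outputs effort q/C1)
#6 |I2  (J3 needs exactly one f-in)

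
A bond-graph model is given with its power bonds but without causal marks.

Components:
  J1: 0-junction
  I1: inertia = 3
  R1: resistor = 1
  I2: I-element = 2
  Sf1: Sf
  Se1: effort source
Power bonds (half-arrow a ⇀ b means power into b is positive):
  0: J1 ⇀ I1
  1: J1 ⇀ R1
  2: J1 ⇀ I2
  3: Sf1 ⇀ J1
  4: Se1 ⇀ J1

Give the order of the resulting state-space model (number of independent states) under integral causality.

β3 |Sf1  (Sf1 fixes flow; stroke at Sf1)
β4 |J1  (Se1 (Se) sets effort on bond)
β0 |I1  (J1 effort already set via bond 4)
β1 |R1  (common-e at J1 fixed by 4)
β2 |I2  (common-e at J1 fixed by 4)

2  (I1, I2 all integral)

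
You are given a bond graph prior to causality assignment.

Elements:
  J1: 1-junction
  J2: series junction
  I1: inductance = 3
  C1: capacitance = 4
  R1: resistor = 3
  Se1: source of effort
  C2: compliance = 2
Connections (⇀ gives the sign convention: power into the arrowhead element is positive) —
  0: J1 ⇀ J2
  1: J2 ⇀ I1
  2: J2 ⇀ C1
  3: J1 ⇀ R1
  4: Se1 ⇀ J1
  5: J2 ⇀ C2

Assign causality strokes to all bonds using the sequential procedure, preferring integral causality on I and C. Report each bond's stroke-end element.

bond 0 →J2
bond 1 →I1
bond 2 →J2
bond 3 →J1
bond 4 →J1
bond 5 →J2

b4 stroke at J1  (source Se1 imposes e)
b1 stroke at I1  (I1 integral (f out))
b0 stroke at J2  (J2 flow already set via bond 1)
b2 stroke at J2  (common-f at J2 fixed by 1)
b5 stroke at J2  (J2 flow already set via bond 1)
b3 stroke at J1  (J1 flow already set via bond 0)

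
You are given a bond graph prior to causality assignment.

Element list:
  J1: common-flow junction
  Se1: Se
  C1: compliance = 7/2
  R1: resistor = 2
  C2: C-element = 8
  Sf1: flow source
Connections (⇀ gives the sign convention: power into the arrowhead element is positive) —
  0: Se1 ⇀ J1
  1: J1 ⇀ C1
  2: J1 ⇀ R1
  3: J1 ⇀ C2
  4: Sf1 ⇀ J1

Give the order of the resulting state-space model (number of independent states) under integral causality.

2  (C1, C2 all integral)

b0 |J1  (Se1 (Se) sets effort on bond)
b4 |Sf1  (Sf1 (Sf) sets flow on bond)
b1 |J1  (1-jn J1 has f-setter on 4)
b2 |J1  (J1 flow already set via bond 4)
b3 |J1  (J1 flow already set via bond 4)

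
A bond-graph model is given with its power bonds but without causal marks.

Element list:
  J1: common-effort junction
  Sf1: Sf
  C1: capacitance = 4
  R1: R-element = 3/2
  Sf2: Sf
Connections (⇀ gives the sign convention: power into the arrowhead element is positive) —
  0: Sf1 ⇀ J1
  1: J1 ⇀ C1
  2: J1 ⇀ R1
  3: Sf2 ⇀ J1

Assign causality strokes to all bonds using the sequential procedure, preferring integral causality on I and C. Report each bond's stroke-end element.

b0 stroke→Sf1  (source Sf1 imposes f)
b3 stroke→Sf2  (Sf2 fixes flow; stroke at Sf2)
b1 stroke→J1  (C1 outputs effort q/C1)
b2 stroke→R1  (0-jn J1 has e-setter on 1)

β0 stroke→Sf1
β1 stroke→J1
β2 stroke→R1
β3 stroke→Sf2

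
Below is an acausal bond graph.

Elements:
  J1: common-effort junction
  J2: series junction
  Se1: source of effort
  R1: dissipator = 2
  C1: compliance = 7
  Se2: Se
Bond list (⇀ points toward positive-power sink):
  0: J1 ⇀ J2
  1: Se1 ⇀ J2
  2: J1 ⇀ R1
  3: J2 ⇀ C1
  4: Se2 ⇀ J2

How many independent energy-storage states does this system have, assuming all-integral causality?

#1 →J2  (Se1 fixes effort; stroke away)
#4 →J2  (Se2 fixes effort; stroke away)
#3 →J2  (C1: C, integral causality)
#0 →J1  (closing 1-jn rule on J2)
#2 →R1  (J1 effort already set via bond 0)

1  (C1 all integral)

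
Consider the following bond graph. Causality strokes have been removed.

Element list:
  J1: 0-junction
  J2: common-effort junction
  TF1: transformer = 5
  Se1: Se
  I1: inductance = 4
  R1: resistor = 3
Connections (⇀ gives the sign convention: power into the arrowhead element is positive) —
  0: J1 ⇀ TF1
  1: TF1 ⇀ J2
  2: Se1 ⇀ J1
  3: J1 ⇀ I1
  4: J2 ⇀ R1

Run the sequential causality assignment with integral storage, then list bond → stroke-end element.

β2 →J1  (Se1 fixes effort; stroke away)
β0 →TF1  (0-jn J1 has e-setter on 2)
β3 →I1  (common-e at J1 fixed by 2)
β1 →J2  (TF1: transformer flips bond 0)
β4 →R1  (J2 effort already set via bond 1)

b0 →TF1
b1 →J2
b2 →J1
b3 →I1
b4 →R1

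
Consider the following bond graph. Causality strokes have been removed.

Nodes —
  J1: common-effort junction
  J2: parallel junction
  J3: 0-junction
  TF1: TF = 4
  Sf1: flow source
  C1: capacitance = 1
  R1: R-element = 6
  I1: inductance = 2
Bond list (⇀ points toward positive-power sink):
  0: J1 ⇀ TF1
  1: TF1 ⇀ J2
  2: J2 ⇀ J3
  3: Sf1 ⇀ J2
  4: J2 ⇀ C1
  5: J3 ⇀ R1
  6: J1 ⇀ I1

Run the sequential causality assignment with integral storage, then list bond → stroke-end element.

β0 →J1
β1 →TF1
β2 →J3
β3 →Sf1
β4 →J2
β5 →R1
β6 →I1

bond 3 stroke→Sf1  (Sf1 (Sf) sets flow on bond)
bond 4 stroke→J2  (C1 integral (e out))
bond 1 stroke→TF1  (J2 effort already set via bond 4)
bond 2 stroke→J3  (J2: bond 4 brought effort, rest push out)
bond 5 stroke→R1  (0-jn J3 has e-setter on 2)
bond 0 stroke→J1  (through TF1, causality passes straight; one stroke at TF1)
bond 6 stroke→I1  (0-jn J1 has e-setter on 0)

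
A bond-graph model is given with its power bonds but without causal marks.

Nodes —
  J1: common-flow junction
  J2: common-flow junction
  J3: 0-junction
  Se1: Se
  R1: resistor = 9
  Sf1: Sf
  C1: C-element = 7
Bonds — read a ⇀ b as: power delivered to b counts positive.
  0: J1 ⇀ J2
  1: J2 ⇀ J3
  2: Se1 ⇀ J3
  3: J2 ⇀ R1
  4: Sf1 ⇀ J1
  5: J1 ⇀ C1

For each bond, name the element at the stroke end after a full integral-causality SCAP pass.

β0 stroke at J1
β1 stroke at J2
β2 stroke at J3
β3 stroke at J2
β4 stroke at Sf1
β5 stroke at J1

#2 →J3  (Se1 (Se) sets effort on bond)
#4 →Sf1  (Sf1: flow source, stroke at near end)
#0 →J1  (1-jn J1 has f-setter on 4)
#5 →J1  (common-f at J1 fixed by 4)
#1 →J2  (J2: bond 0 brought flow, rest push out)
#3 →J2  (J2 flow already set via bond 0)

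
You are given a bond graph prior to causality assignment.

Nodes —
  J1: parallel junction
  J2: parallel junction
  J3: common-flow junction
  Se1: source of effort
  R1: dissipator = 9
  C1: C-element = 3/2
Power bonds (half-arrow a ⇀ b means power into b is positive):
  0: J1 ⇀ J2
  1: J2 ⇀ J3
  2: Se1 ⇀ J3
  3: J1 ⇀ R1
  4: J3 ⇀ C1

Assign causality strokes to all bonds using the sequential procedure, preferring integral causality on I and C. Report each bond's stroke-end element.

β0 stroke at J1
β1 stroke at J2
β2 stroke at J3
β3 stroke at R1
β4 stroke at J3

b2 stroke→J3  (source Se1 imposes e)
b4 stroke→J3  (C1 outputs effort q/C1)
b1 stroke→J2  (closing 1-jn rule on J3)
b0 stroke→J1  (0-jn J2 has e-setter on 1)
b3 stroke→R1  (0-jn J1 has e-setter on 0)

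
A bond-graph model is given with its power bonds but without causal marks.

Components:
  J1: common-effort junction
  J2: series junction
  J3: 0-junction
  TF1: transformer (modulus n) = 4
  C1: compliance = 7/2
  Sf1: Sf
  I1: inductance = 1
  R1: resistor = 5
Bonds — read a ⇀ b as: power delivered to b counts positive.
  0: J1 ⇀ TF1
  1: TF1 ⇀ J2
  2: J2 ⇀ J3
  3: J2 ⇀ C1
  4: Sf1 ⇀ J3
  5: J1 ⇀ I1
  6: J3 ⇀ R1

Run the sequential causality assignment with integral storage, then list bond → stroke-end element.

#0 stroke at J1
#1 stroke at TF1
#2 stroke at J2
#3 stroke at J2
#4 stroke at Sf1
#5 stroke at I1
#6 stroke at J3

b4 stroke at Sf1  (Sf1 fixes flow; stroke at Sf1)
b3 stroke at J2  (C1 integral (e out))
b5 stroke at I1  (I1 outputs flow p/I1)
b0 stroke at J1  (only one effort-in slot at J1)
b1 stroke at TF1  (through TF1, causality passes straight; one stroke at TF1)
b2 stroke at J2  (1-jn J2 has f-setter on 1)
b6 stroke at J3  (only one effort-in slot at J3)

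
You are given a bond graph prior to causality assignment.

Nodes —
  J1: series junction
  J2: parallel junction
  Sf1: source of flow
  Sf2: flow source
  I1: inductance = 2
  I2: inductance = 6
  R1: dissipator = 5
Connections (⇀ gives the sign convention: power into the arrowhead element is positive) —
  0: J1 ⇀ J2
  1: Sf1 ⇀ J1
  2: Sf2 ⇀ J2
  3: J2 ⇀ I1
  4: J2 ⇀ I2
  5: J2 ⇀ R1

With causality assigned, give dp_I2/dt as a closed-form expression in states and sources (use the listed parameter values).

bond 1 →Sf1  (Sf1: flow source, stroke at near end)
bond 2 →Sf2  (Sf2 (Sf) sets flow on bond)
bond 0 →J1  (J1 flow already set via bond 1)
bond 3 →I1  (prefer integral on I1)
bond 4 →I2  (I2 outputs flow p/I2)
bond 5 →J2  (J2 needs exactly one e-in)

dp_I2/dt = 5*F_Sf1 + 5*F_Sf2 - 5*p_I1/2 - 5*p_I2/6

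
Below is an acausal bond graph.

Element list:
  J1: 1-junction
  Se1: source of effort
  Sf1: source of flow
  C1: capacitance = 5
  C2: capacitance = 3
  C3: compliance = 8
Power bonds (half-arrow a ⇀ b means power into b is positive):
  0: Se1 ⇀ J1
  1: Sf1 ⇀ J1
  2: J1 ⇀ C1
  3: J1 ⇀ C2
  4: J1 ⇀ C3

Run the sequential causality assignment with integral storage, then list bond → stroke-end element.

b0 →J1
b1 →Sf1
b2 →J1
b3 →J1
b4 →J1

b0 →J1  (source Se1 imposes e)
b1 →Sf1  (Sf1 (Sf) sets flow on bond)
b2 →J1  (J1: bond 1 brought flow, rest push out)
b3 →J1  (1-jn J1 has f-setter on 1)
b4 →J1  (common-f at J1 fixed by 1)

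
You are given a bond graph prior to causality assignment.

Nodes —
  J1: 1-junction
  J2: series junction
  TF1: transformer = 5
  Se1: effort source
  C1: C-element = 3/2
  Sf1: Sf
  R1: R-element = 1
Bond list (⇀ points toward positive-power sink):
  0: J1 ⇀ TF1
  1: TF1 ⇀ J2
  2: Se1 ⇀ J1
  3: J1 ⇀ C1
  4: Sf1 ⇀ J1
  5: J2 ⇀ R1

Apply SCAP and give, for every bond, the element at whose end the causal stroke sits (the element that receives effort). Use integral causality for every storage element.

β0 →J1
β1 →TF1
β2 →J1
β3 →J1
β4 →Sf1
β5 →J2

b2 stroke→J1  (Se1 fixes effort; stroke away)
b4 stroke→Sf1  (Sf1 fixes flow; stroke at Sf1)
b0 stroke→J1  (J1 flow already set via bond 4)
b3 stroke→J1  (J1: bond 4 brought flow, rest push out)
b1 stroke→TF1  (TF1 one-in-one-out from 0)
b5 stroke→J2  (common-f at J2 fixed by 1)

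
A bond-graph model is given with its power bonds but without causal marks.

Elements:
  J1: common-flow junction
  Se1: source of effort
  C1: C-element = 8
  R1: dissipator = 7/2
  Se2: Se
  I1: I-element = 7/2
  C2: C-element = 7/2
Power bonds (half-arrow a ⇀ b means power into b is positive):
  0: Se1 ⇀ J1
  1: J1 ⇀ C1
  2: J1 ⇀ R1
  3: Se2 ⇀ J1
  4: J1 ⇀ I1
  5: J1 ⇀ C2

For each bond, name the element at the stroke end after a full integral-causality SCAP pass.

b0 stroke at J1
b1 stroke at J1
b2 stroke at J1
b3 stroke at J1
b4 stroke at I1
b5 stroke at J1

bond 0 →J1  (Se1 fixes effort; stroke away)
bond 3 →J1  (Se2 fixes effort; stroke away)
bond 1 →J1  (C1 integral (e out))
bond 4 →I1  (I1: I, integral causality)
bond 2 →J1  (1-jn J1 has f-setter on 4)
bond 5 →J1  (J1: bond 4 brought flow, rest push out)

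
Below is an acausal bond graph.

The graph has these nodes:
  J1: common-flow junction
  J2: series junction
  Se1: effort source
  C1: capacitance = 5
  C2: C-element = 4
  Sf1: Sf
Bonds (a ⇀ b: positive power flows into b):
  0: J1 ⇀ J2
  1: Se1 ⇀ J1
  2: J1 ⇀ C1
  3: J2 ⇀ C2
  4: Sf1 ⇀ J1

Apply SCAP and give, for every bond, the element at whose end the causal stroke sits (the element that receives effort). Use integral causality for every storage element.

bond 1 stroke→J1  (Se1 fixes effort; stroke away)
bond 4 stroke→Sf1  (source Sf1 imposes f)
bond 0 stroke→J1  (J1: bond 4 brought flow, rest push out)
bond 2 stroke→J1  (1-jn J1 has f-setter on 4)
bond 3 stroke→J2  (J2: bond 0 brought flow, rest push out)

bond 0 stroke→J1
bond 1 stroke→J1
bond 2 stroke→J1
bond 3 stroke→J2
bond 4 stroke→Sf1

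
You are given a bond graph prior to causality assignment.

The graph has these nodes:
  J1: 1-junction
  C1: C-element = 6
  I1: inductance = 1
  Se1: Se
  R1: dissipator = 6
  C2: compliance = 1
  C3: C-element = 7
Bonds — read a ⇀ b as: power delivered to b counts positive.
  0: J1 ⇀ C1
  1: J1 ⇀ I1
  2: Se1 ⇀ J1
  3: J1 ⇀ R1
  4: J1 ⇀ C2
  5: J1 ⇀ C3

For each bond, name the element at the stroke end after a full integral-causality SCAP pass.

b0 stroke at J1
b1 stroke at I1
b2 stroke at J1
b3 stroke at J1
b4 stroke at J1
b5 stroke at J1

bond 2 stroke→J1  (Se1 (Se) sets effort on bond)
bond 0 stroke→J1  (C1 outputs effort q/C1)
bond 1 stroke→I1  (I1: I, integral causality)
bond 3 stroke→J1  (J1: bond 1 brought flow, rest push out)
bond 4 stroke→J1  (common-f at J1 fixed by 1)
bond 5 stroke→J1  (J1: bond 1 brought flow, rest push out)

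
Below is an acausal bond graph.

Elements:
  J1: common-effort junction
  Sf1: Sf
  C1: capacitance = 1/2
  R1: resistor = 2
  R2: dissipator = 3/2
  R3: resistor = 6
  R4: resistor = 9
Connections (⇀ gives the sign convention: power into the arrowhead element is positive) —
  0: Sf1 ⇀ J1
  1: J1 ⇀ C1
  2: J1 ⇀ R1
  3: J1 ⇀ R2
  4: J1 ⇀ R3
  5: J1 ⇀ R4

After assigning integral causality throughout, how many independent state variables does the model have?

1  (C1 all integral)

β0 stroke at Sf1  (source Sf1 imposes f)
β1 stroke at J1  (C1: C, integral causality)
β2 stroke at R1  (common-e at J1 fixed by 1)
β3 stroke at R2  (common-e at J1 fixed by 1)
β4 stroke at R3  (common-e at J1 fixed by 1)
β5 stroke at R4  (common-e at J1 fixed by 1)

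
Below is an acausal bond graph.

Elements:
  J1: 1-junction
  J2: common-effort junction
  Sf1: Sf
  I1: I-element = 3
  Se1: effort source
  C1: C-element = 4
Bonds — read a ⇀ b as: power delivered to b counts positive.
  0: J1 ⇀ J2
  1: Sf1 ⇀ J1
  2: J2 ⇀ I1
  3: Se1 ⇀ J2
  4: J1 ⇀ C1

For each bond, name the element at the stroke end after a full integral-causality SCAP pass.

b1 |Sf1  (source Sf1 imposes f)
b3 |J2  (source Se1 imposes e)
b0 |J1  (J1: bond 1 brought flow, rest push out)
b4 |J1  (common-f at J1 fixed by 1)
b2 |I1  (J2: bond 3 brought effort, rest push out)

#0 stroke at J1
#1 stroke at Sf1
#2 stroke at I1
#3 stroke at J2
#4 stroke at J1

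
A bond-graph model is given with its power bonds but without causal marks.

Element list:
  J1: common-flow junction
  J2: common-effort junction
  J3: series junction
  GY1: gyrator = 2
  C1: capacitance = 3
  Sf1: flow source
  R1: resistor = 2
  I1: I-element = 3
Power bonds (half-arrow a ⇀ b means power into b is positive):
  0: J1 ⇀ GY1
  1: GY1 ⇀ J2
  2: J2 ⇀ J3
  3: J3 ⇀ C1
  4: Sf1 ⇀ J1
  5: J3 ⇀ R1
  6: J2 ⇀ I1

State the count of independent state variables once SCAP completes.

2  (C1, I1 all integral)

#4 stroke→Sf1  (Sf1 (Sf) sets flow on bond)
#0 stroke→J1  (common-f at J1 fixed by 4)
#1 stroke→J2  (GY1: gyrator matches bond 0)
#2 stroke→J3  (common-e at J2 fixed by 1)
#6 stroke→I1  (J2 effort already set via bond 1)
#3 stroke→J3  (prefer integral on C1)
#5 stroke→R1  (closing 1-jn rule on J3)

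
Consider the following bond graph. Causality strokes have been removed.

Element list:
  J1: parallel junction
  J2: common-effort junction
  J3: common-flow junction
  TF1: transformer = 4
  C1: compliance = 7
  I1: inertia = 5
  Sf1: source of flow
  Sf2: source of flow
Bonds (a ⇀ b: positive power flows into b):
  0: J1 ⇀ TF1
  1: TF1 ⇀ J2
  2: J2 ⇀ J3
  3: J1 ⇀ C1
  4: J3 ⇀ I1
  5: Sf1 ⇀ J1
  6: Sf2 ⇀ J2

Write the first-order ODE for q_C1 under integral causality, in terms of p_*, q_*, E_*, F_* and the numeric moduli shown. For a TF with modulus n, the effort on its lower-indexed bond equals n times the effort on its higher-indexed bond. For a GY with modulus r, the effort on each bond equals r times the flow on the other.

#5 |Sf1  (Sf1: flow source, stroke at near end)
#6 |Sf2  (source Sf2 imposes f)
#3 |J1  (prefer integral on C1)
#0 |TF1  (0-jn J1 has e-setter on 3)
#1 |J2  (through TF1, causality passes straight; one stroke at TF1)
#2 |J3  (0-jn J2 has e-setter on 1)
#4 |I1  (closing 1-jn rule on J3)

dq_C1/dt = F_Sf1 + F_Sf2/4 - p_I1/20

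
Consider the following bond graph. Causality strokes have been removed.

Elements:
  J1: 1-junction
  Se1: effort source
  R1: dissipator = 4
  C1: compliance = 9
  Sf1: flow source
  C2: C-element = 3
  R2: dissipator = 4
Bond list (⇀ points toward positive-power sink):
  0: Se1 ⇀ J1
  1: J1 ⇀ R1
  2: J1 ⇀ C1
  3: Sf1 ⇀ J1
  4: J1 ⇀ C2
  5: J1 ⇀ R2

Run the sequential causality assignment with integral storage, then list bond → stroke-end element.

#0 |J1
#1 |J1
#2 |J1
#3 |Sf1
#4 |J1
#5 |J1

β0 →J1  (source Se1 imposes e)
β3 →Sf1  (Sf1 (Sf) sets flow on bond)
β1 →J1  (common-f at J1 fixed by 3)
β2 →J1  (common-f at J1 fixed by 3)
β4 →J1  (J1: bond 3 brought flow, rest push out)
β5 →J1  (J1 flow already set via bond 3)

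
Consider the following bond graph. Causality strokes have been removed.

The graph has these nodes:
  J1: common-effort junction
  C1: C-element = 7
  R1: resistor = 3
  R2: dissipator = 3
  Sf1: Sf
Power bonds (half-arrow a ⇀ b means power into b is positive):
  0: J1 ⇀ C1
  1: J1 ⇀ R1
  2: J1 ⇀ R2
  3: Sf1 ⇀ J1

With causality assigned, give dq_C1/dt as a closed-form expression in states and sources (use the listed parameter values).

#3 stroke at Sf1  (Sf1: flow source, stroke at near end)
#0 stroke at J1  (C1 integral (e out))
#1 stroke at R1  (J1 effort already set via bond 0)
#2 stroke at R2  (J1: bond 0 brought effort, rest push out)

dq_C1/dt = F_Sf1 - 2*q_C1/21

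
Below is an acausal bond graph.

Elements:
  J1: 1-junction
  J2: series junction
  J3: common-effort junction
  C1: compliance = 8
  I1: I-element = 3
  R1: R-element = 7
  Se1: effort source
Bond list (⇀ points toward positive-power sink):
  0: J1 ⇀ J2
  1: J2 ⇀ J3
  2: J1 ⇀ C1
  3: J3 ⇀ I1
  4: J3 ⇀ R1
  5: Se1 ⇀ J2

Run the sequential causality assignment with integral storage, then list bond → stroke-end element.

bond 0 stroke→J2
bond 1 stroke→J3
bond 2 stroke→J1
bond 3 stroke→I1
bond 4 stroke→R1
bond 5 stroke→J2

#5 |J2  (source Se1 imposes e)
#2 |J1  (C1 integral (e out))
#0 |J2  (closing 1-jn rule on J1)
#1 |J3  (J2 needs exactly one f-in)
#3 |I1  (0-jn J3 has e-setter on 1)
#4 |R1  (J3 effort already set via bond 1)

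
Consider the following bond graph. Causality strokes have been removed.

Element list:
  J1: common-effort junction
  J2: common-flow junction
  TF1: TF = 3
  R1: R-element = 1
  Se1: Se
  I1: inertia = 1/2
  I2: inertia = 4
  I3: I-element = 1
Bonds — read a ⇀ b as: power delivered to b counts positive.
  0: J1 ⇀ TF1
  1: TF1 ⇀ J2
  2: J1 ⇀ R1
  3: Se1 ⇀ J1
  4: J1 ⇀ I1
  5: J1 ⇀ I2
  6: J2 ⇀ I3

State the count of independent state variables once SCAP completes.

3  (I1, I2, I3 all integral)

bond 3 |J1  (Se1: effort source, stroke at far end)
bond 0 |TF1  (J1 effort already set via bond 3)
bond 2 |R1  (J1 effort already set via bond 3)
bond 4 |I1  (J1 effort already set via bond 3)
bond 5 |I2  (J1 effort already set via bond 3)
bond 1 |J2  (TF1 one-in-one-out from 0)
bond 6 |I3  (only one flow-in slot at J2)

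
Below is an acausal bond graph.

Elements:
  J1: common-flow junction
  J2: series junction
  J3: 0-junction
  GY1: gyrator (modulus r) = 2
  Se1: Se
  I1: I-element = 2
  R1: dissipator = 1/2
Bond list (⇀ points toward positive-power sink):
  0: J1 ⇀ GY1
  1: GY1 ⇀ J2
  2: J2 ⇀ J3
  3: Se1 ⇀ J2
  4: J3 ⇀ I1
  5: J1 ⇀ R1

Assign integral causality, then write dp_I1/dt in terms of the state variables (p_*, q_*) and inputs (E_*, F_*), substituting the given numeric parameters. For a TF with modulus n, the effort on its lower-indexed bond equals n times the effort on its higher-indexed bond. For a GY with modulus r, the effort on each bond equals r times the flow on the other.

β3 |J2  (source Se1 imposes e)
β4 |I1  (I1 integral (f out))
β2 |J3  (J3: last free bond brings effort in)
β1 |J2  (J2: bond 2 brought flow, rest push out)
β0 |J1  (GY GY1: same side as bond 1)
β5 |R1  (closing 1-jn rule on J1)

dp_I1/dt = E_Se1 - 4*p_I1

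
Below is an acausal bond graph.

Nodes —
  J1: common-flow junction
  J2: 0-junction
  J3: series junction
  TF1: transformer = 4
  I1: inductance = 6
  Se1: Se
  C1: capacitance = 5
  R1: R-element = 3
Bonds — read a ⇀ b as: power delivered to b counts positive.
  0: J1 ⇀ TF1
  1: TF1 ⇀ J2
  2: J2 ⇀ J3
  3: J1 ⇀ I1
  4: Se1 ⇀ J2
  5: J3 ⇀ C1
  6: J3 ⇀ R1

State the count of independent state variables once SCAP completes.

2  (C1, I1 all integral)

bond 4 stroke at J2  (Se1: effort source, stroke at far end)
bond 1 stroke at TF1  (J2 effort already set via bond 4)
bond 2 stroke at J3  (common-e at J2 fixed by 4)
bond 0 stroke at J1  (TF TF1: opposite of bond 1)
bond 3 stroke at I1  (only one flow-in slot at J1)
bond 5 stroke at J3  (C1 integral (e out))
bond 6 stroke at R1  (J3 needs exactly one f-in)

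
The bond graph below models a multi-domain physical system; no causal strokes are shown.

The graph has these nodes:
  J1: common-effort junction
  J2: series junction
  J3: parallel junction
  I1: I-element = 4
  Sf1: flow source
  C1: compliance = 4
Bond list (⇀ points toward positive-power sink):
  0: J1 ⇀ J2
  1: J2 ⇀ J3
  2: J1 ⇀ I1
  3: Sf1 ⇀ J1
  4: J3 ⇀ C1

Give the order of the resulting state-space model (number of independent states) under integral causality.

2  (C1, I1 all integral)

b3 |Sf1  (source Sf1 imposes f)
b2 |I1  (I1 integral (f out))
b0 |J1  (only one effort-in slot at J1)
b1 |J2  (J2 flow already set via bond 0)
b4 |J3  (J3 needs exactly one e-in)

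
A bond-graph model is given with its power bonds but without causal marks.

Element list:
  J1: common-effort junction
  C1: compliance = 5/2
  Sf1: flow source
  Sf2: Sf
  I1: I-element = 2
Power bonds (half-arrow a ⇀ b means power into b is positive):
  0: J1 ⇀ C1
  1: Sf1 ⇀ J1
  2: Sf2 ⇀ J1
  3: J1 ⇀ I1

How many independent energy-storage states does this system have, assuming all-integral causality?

2  (C1, I1 all integral)

β1 stroke at Sf1  (Sf1 fixes flow; stroke at Sf1)
β2 stroke at Sf2  (Sf2 (Sf) sets flow on bond)
β0 stroke at J1  (C1 integral (e out))
β3 stroke at I1  (J1 effort already set via bond 0)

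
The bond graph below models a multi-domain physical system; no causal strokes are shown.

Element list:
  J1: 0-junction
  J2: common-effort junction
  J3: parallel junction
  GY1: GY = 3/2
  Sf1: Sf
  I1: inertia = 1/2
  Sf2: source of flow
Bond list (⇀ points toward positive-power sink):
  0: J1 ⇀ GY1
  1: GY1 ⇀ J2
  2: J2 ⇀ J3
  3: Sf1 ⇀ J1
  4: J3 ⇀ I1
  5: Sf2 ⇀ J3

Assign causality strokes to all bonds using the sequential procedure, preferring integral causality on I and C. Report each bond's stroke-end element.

#3 →Sf1  (Sf1: flow source, stroke at near end)
#5 →Sf2  (Sf2 fixes flow; stroke at Sf2)
#0 →J1  (J1: last free bond brings effort in)
#1 →J2  (through GY1, causality inverts; strokes same side of GY1)
#2 →J3  (common-e at J2 fixed by 1)
#4 →I1  (J3: bond 2 brought effort, rest push out)

β0 stroke at J1
β1 stroke at J2
β2 stroke at J3
β3 stroke at Sf1
β4 stroke at I1
β5 stroke at Sf2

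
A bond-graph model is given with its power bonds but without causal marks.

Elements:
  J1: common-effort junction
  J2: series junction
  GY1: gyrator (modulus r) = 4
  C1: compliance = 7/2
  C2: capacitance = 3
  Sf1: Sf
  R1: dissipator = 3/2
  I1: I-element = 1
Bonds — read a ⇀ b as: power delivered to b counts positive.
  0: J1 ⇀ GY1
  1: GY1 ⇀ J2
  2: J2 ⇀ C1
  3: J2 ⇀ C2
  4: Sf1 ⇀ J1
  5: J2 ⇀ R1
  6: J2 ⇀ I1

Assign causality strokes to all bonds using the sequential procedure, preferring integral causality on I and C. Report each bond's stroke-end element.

#4 |Sf1  (source Sf1 imposes f)
#0 |J1  (J1: last free bond brings effort in)
#1 |J2  (through GY1, causality inverts; strokes same side of GY1)
#2 |J2  (C1 integral (e out))
#3 |J2  (C2: C, integral causality)
#6 |I1  (I1 integral (f out))
#5 |J2  (common-f at J2 fixed by 6)

b0 stroke→J1
b1 stroke→J2
b2 stroke→J2
b3 stroke→J2
b4 stroke→Sf1
b5 stroke→J2
b6 stroke→I1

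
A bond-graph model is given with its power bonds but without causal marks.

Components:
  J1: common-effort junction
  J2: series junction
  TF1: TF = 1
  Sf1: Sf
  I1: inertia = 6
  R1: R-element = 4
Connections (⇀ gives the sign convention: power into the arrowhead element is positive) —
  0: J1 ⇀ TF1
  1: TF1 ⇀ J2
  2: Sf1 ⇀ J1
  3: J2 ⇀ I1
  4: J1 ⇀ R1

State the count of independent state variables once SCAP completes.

bond 2 →Sf1  (Sf1 fixes flow; stroke at Sf1)
bond 3 →I1  (I1 outputs flow p/I1)
bond 1 →J2  (common-f at J2 fixed by 3)
bond 0 →TF1  (TF1 one-in-one-out from 1)
bond 4 →J1  (J1 needs exactly one e-in)

1  (I1 all integral)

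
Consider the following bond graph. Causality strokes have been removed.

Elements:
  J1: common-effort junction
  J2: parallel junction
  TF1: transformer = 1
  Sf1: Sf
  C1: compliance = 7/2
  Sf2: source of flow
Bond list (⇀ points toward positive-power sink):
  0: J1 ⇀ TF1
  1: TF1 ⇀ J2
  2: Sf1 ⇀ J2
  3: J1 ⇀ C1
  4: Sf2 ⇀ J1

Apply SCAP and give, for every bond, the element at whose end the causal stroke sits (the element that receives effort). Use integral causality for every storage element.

β2 stroke at Sf1  (Sf1 (Sf) sets flow on bond)
β4 stroke at Sf2  (Sf2 (Sf) sets flow on bond)
β1 stroke at J2  (only one effort-in slot at J2)
β0 stroke at TF1  (TF TF1: opposite of bond 1)
β3 stroke at J1  (closing 0-jn rule on J1)

β0 →TF1
β1 →J2
β2 →Sf1
β3 →J1
β4 →Sf2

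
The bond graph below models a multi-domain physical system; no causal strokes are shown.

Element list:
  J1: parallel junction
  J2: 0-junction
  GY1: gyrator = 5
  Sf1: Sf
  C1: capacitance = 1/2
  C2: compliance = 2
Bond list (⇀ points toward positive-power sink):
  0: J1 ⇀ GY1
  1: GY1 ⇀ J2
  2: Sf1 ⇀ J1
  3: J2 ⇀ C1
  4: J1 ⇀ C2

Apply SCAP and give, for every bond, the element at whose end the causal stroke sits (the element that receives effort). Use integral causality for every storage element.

b0 stroke at GY1
b1 stroke at GY1
b2 stroke at Sf1
b3 stroke at J2
b4 stroke at J1

b2 stroke at Sf1  (Sf1: flow source, stroke at near end)
b3 stroke at J2  (prefer integral on C1)
b1 stroke at GY1  (common-e at J2 fixed by 3)
b0 stroke at GY1  (through GY1, causality inverts; strokes same side of GY1)
b4 stroke at J1  (closing 0-jn rule on J1)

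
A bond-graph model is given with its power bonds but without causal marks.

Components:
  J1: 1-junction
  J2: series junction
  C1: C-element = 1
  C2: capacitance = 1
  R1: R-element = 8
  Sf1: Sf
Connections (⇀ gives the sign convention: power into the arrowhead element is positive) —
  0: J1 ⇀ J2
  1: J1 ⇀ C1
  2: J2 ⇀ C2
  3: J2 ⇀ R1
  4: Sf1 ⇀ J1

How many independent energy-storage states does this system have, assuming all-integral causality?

2  (C1, C2 all integral)

β4 stroke at Sf1  (source Sf1 imposes f)
β0 stroke at J1  (J1 flow already set via bond 4)
β1 stroke at J1  (1-jn J1 has f-setter on 4)
β2 stroke at J2  (J2 flow already set via bond 0)
β3 stroke at J2  (J2: bond 0 brought flow, rest push out)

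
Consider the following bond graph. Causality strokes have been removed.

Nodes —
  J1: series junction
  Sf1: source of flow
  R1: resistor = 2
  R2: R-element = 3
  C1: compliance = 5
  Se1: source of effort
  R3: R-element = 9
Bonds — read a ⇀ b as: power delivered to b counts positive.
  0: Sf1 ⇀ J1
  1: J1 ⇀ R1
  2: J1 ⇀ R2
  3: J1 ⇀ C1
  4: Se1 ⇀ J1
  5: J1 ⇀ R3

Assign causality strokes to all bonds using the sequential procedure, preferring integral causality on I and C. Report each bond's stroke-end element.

#0 stroke→Sf1
#1 stroke→J1
#2 stroke→J1
#3 stroke→J1
#4 stroke→J1
#5 stroke→J1

b0 →Sf1  (source Sf1 imposes f)
b4 →J1  (Se1 (Se) sets effort on bond)
b1 →J1  (J1: bond 0 brought flow, rest push out)
b2 →J1  (common-f at J1 fixed by 0)
b3 →J1  (J1: bond 0 brought flow, rest push out)
b5 →J1  (common-f at J1 fixed by 0)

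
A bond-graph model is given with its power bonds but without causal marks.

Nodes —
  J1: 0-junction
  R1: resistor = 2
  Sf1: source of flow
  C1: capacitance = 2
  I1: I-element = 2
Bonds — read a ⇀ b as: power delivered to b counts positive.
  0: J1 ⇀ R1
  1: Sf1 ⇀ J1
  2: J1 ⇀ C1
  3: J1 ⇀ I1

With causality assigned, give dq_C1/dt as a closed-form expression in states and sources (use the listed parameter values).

dq_C1/dt = F_Sf1 - p_I1/2 - q_C1/4

bond 1 stroke→Sf1  (Sf1: flow source, stroke at near end)
bond 2 stroke→J1  (C1 outputs effort q/C1)
bond 0 stroke→R1  (J1 effort already set via bond 2)
bond 3 stroke→I1  (0-jn J1 has e-setter on 2)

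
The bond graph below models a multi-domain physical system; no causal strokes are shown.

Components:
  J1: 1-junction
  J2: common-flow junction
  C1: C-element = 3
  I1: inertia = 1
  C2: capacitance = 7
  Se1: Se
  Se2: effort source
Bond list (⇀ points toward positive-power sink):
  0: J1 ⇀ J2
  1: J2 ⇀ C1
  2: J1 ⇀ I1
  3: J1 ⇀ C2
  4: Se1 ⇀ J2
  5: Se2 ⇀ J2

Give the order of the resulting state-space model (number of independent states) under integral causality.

3  (C1, C2, I1 all integral)

β4 →J2  (Se1 fixes effort; stroke away)
β5 →J2  (Se2 (Se) sets effort on bond)
β1 →J2  (C1: C, integral causality)
β0 →J1  (J2: last free bond brings flow in)
β2 →I1  (I1 outputs flow p/I1)
β3 →J1  (J1: bond 2 brought flow, rest push out)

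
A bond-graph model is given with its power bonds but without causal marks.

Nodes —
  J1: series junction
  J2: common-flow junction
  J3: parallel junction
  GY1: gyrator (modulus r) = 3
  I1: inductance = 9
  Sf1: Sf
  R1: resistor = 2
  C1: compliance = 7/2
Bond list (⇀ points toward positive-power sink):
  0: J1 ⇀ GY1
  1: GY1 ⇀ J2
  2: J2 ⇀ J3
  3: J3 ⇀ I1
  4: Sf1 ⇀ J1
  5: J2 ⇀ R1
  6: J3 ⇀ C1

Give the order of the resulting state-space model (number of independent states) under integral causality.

2  (C1, I1 all integral)

bond 4 |Sf1  (source Sf1 imposes f)
bond 0 |J1  (common-f at J1 fixed by 4)
bond 1 |J2  (GY GY1: same side as bond 0)
bond 3 |I1  (I1 outputs flow p/I1)
bond 6 |J3  (C1: C, integral causality)
bond 2 |J2  (J3 effort already set via bond 6)
bond 5 |R1  (only one flow-in slot at J2)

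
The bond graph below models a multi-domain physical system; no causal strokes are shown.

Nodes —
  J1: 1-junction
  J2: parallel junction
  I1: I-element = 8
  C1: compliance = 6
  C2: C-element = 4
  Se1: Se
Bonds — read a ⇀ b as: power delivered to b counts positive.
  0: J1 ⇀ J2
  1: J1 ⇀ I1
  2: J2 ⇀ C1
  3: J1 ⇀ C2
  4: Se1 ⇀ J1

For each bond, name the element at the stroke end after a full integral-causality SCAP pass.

bond 4 stroke at J1  (Se1 (Se) sets effort on bond)
bond 1 stroke at I1  (prefer integral on I1)
bond 0 stroke at J1  (J1: bond 1 brought flow, rest push out)
bond 3 stroke at J1  (J1 flow already set via bond 1)
bond 2 stroke at J2  (J2: last free bond brings effort in)

#0 →J1
#1 →I1
#2 →J2
#3 →J1
#4 →J1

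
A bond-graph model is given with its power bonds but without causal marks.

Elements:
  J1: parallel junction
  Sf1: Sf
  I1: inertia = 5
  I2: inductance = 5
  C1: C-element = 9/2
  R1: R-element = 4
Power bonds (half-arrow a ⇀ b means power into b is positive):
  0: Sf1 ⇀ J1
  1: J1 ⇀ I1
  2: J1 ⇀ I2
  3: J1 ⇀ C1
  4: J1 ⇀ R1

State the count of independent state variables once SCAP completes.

#0 →Sf1  (source Sf1 imposes f)
#1 →I1  (prefer integral on I1)
#2 →I2  (prefer integral on I2)
#3 →J1  (C1 integral (e out))
#4 →R1  (0-jn J1 has e-setter on 3)

3  (C1, I1, I2 all integral)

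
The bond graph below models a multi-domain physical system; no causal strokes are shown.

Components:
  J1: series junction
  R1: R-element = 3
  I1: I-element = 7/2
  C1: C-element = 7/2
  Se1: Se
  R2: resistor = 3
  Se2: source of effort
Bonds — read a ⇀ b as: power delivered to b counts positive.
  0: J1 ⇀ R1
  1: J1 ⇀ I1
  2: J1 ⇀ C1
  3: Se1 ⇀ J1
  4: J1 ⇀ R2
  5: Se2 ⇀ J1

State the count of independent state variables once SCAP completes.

b3 |J1  (Se1: effort source, stroke at far end)
b5 |J1  (Se2: effort source, stroke at far end)
b1 |I1  (I1: I, integral causality)
b0 |J1  (J1: bond 1 brought flow, rest push out)
b2 |J1  (common-f at J1 fixed by 1)
b4 |J1  (J1: bond 1 brought flow, rest push out)

2  (C1, I1 all integral)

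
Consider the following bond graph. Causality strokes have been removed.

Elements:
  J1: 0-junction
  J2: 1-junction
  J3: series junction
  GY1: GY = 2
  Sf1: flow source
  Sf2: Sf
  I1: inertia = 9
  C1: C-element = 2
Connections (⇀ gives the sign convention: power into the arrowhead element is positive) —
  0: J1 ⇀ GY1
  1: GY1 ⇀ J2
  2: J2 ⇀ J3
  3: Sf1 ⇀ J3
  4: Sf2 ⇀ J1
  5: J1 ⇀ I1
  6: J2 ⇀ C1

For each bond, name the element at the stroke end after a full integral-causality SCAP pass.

b3 stroke→Sf1  (Sf1 (Sf) sets flow on bond)
b4 stroke→Sf2  (Sf2 (Sf) sets flow on bond)
b2 stroke→J3  (1-jn J3 has f-setter on 3)
b1 stroke→J2  (1-jn J2 has f-setter on 2)
b6 stroke→J2  (1-jn J2 has f-setter on 2)
b0 stroke→J1  (GY1 both-in/both-out from 1)
b5 stroke→I1  (common-e at J1 fixed by 0)

b0 →J1
b1 →J2
b2 →J3
b3 →Sf1
b4 →Sf2
b5 →I1
b6 →J2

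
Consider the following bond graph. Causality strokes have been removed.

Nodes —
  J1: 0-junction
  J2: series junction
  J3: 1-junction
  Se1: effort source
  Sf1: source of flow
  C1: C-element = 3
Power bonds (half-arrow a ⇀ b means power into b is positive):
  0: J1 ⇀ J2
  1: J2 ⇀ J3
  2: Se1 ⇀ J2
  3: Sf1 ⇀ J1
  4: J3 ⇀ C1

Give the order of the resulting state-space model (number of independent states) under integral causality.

1  (C1 all integral)

b2 |J2  (Se1: effort source, stroke at far end)
b3 |Sf1  (Sf1 fixes flow; stroke at Sf1)
b0 |J1  (J1 needs exactly one e-in)
b1 |J2  (common-f at J2 fixed by 0)
b4 |J3  (common-f at J3 fixed by 1)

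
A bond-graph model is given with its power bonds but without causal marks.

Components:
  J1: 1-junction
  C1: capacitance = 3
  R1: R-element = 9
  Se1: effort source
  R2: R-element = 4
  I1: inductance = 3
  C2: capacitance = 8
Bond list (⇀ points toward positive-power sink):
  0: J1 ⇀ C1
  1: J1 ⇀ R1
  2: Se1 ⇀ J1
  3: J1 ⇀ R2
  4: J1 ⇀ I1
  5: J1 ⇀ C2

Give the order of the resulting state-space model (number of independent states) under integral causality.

3  (C1, C2, I1 all integral)

#2 →J1  (Se1: effort source, stroke at far end)
#0 →J1  (C1: C, integral causality)
#4 →I1  (prefer integral on I1)
#1 →J1  (J1: bond 4 brought flow, rest push out)
#3 →J1  (J1: bond 4 brought flow, rest push out)
#5 →J1  (1-jn J1 has f-setter on 4)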